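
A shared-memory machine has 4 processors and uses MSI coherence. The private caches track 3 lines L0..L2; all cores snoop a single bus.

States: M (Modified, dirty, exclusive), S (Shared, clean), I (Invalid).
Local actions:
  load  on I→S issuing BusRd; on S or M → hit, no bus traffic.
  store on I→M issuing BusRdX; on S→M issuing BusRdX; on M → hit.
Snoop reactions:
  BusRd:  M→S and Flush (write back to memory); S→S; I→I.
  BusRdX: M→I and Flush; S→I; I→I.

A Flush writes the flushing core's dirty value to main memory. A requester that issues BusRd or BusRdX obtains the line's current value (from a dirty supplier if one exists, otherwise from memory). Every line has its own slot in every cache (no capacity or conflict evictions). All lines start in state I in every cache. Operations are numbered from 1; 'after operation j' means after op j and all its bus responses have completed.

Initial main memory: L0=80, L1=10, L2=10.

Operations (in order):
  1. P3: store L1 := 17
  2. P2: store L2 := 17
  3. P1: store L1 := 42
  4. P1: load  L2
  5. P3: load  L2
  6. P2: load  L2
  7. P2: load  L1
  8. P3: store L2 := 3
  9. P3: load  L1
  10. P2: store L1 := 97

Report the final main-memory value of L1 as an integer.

1. P3: store L1 := 17  bus=[BusRdX]  L1: P0=I P1=I P2=I P3=M  mem[L1]=10
2. P2: store L2 := 17  bus=[BusRdX]  L2: P0=I P1=I P2=M P3=I  mem[L2]=10
3. P1: store L1 := 42  bus=[BusRdX,Flush]  L1: P0=I P1=M P2=I P3=I  mem[L1]=17
4. P1: load  L2  bus=[BusRd,Flush]  L2: P0=I P1=S P2=S P3=I  mem[L2]=17
5. P3: load  L2  bus=[BusRd]  L2: P0=I P1=S P2=S P3=S  mem[L2]=17
6. P2: load  L2  bus=[-]  L2: P0=I P1=S P2=S P3=S  mem[L2]=17
7. P2: load  L1  bus=[BusRd,Flush]  L1: P0=I P1=S P2=S P3=I  mem[L1]=42
8. P3: store L2 := 3  bus=[BusRdX]  L2: P0=I P1=I P2=I P3=M  mem[L2]=17
9. P3: load  L1  bus=[BusRd]  L1: P0=I P1=S P2=S P3=S  mem[L1]=42
10. P2: store L1 := 97  bus=[BusRdX]  L1: P0=I P1=I P2=M P3=I  mem[L1]=42

memory[L1] = 42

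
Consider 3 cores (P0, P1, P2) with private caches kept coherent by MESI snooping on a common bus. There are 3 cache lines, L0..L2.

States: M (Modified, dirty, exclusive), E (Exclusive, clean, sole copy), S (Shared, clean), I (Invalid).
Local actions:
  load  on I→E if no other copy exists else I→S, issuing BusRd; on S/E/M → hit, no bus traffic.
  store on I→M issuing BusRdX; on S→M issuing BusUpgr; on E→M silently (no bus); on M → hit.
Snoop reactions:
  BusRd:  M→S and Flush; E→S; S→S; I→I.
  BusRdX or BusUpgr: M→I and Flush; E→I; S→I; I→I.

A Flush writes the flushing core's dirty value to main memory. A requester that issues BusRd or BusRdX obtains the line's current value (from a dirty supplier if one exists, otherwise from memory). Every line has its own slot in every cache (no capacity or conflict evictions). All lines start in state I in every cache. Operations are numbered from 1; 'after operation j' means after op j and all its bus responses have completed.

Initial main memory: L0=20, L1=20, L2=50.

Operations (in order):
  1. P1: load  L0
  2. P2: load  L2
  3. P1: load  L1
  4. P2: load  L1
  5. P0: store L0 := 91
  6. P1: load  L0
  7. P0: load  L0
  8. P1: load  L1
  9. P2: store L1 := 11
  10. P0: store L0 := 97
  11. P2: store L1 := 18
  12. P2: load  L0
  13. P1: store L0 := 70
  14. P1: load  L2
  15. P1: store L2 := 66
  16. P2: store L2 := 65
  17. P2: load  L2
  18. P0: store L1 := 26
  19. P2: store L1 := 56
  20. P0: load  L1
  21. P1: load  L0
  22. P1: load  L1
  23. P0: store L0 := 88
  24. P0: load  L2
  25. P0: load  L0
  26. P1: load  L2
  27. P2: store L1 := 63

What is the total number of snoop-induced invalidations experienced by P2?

invalidations = 3

step 1: P1: load  L0  ⟶  IEI  (L0)  txn=BusRd  M[L0]=20
step 2: P2: load  L2  ⟶  IIE  (L2)  txn=BusRd  M[L2]=50
step 3: P1: load  L1  ⟶  IEI  (L1)  txn=BusRd  M[L1]=20
step 4: P2: load  L1  ⟶  ISS  (L1)  txn=BusRd  M[L1]=20
step 5: P0: store L0 := 91  ⟶  MII  (L0)  txn=BusRdX  M[L0]=20
step 6: P1: load  L0  ⟶  SSI  (L0)  txn=BusRd+Flush  M[L0]=91
step 7: P0: load  L0  ⟶  SSI  (L0)  txn=∅  M[L0]=91
step 8: P1: load  L1  ⟶  ISS  (L1)  txn=∅  M[L1]=20
step 9: P2: store L1 := 11  ⟶  IIM  (L1)  txn=BusUpgr  M[L1]=20
step 10: P0: store L0 := 97  ⟶  MII  (L0)  txn=BusUpgr  M[L0]=91
step 11: P2: store L1 := 18  ⟶  IIM  (L1)  txn=∅  M[L1]=20
step 12: P2: load  L0  ⟶  SIS  (L0)  txn=BusRd+Flush  M[L0]=97
step 13: P1: store L0 := 70  ⟶  IMI  (L0)  txn=BusRdX  M[L0]=97
step 14: P1: load  L2  ⟶  ISS  (L2)  txn=BusRd  M[L2]=50
step 15: P1: store L2 := 66  ⟶  IMI  (L2)  txn=BusUpgr  M[L2]=50
step 16: P2: store L2 := 65  ⟶  IIM  (L2)  txn=BusRdX+Flush  M[L2]=66
step 17: P2: load  L2  ⟶  IIM  (L2)  txn=∅  M[L2]=66
step 18: P0: store L1 := 26  ⟶  MII  (L1)  txn=BusRdX+Flush  M[L1]=18
step 19: P2: store L1 := 56  ⟶  IIM  (L1)  txn=BusRdX+Flush  M[L1]=26
step 20: P0: load  L1  ⟶  SIS  (L1)  txn=BusRd+Flush  M[L1]=56
step 21: P1: load  L0  ⟶  IMI  (L0)  txn=∅  M[L0]=97
step 22: P1: load  L1  ⟶  SSS  (L1)  txn=BusRd  M[L1]=56
step 23: P0: store L0 := 88  ⟶  MII  (L0)  txn=BusRdX+Flush  M[L0]=70
step 24: P0: load  L2  ⟶  SIS  (L2)  txn=BusRd+Flush  M[L2]=65
step 25: P0: load  L0  ⟶  MII  (L0)  txn=∅  M[L0]=70
step 26: P1: load  L2  ⟶  SSS  (L2)  txn=BusRd  M[L2]=65
step 27: P2: store L1 := 63  ⟶  IIM  (L1)  txn=BusUpgr  M[L1]=56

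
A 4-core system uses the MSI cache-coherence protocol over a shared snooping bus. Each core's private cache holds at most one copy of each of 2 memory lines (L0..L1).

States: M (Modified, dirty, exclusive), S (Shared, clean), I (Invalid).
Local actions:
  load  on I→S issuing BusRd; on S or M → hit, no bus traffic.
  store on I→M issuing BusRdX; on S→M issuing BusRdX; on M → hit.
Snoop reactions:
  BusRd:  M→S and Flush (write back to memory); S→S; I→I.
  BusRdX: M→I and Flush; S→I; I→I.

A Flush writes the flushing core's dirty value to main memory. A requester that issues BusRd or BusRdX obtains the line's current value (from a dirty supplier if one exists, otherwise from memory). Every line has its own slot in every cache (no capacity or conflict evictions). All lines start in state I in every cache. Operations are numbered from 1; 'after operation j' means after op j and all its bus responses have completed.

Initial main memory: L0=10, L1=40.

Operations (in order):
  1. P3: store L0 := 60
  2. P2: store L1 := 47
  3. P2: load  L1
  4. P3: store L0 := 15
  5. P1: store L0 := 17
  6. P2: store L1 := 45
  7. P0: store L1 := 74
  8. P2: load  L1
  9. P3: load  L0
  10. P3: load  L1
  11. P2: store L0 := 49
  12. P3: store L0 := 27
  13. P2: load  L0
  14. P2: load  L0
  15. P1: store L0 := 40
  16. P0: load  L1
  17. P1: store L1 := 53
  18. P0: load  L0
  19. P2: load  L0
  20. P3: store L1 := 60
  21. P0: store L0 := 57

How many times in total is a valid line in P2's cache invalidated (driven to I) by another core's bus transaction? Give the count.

1. P3: store L0 := 60  bus=[BusRdX]  L0: P0=I P1=I P2=I P3=M  mem[L0]=10
2. P2: store L1 := 47  bus=[BusRdX]  L1: P0=I P1=I P2=M P3=I  mem[L1]=40
3. P2: load  L1  bus=[-]  L1: P0=I P1=I P2=M P3=I  mem[L1]=40
4. P3: store L0 := 15  bus=[-]  L0: P0=I P1=I P2=I P3=M  mem[L0]=10
5. P1: store L0 := 17  bus=[BusRdX,Flush]  L0: P0=I P1=M P2=I P3=I  mem[L0]=15
6. P2: store L1 := 45  bus=[-]  L1: P0=I P1=I P2=M P3=I  mem[L1]=40
7. P0: store L1 := 74  bus=[BusRdX,Flush]  L1: P0=M P1=I P2=I P3=I  mem[L1]=45
8. P2: load  L1  bus=[BusRd,Flush]  L1: P0=S P1=I P2=S P3=I  mem[L1]=74
9. P3: load  L0  bus=[BusRd,Flush]  L0: P0=I P1=S P2=I P3=S  mem[L0]=17
10. P3: load  L1  bus=[BusRd]  L1: P0=S P1=I P2=S P3=S  mem[L1]=74
11. P2: store L0 := 49  bus=[BusRdX]  L0: P0=I P1=I P2=M P3=I  mem[L0]=17
12. P3: store L0 := 27  bus=[BusRdX,Flush]  L0: P0=I P1=I P2=I P3=M  mem[L0]=49
13. P2: load  L0  bus=[BusRd,Flush]  L0: P0=I P1=I P2=S P3=S  mem[L0]=27
14. P2: load  L0  bus=[-]  L0: P0=I P1=I P2=S P3=S  mem[L0]=27
15. P1: store L0 := 40  bus=[BusRdX]  L0: P0=I P1=M P2=I P3=I  mem[L0]=27
16. P0: load  L1  bus=[-]  L1: P0=S P1=I P2=S P3=S  mem[L1]=74
17. P1: store L1 := 53  bus=[BusRdX]  L1: P0=I P1=M P2=I P3=I  mem[L1]=74
18. P0: load  L0  bus=[BusRd,Flush]  L0: P0=S P1=S P2=I P3=I  mem[L0]=40
19. P2: load  L0  bus=[BusRd]  L0: P0=S P1=S P2=S P3=I  mem[L0]=40
20. P3: store L1 := 60  bus=[BusRdX,Flush]  L1: P0=I P1=I P2=I P3=M  mem[L1]=53
21. P0: store L0 := 57  bus=[BusRdX]  L0: P0=M P1=I P2=I P3=I  mem[L0]=40

invalidations = 5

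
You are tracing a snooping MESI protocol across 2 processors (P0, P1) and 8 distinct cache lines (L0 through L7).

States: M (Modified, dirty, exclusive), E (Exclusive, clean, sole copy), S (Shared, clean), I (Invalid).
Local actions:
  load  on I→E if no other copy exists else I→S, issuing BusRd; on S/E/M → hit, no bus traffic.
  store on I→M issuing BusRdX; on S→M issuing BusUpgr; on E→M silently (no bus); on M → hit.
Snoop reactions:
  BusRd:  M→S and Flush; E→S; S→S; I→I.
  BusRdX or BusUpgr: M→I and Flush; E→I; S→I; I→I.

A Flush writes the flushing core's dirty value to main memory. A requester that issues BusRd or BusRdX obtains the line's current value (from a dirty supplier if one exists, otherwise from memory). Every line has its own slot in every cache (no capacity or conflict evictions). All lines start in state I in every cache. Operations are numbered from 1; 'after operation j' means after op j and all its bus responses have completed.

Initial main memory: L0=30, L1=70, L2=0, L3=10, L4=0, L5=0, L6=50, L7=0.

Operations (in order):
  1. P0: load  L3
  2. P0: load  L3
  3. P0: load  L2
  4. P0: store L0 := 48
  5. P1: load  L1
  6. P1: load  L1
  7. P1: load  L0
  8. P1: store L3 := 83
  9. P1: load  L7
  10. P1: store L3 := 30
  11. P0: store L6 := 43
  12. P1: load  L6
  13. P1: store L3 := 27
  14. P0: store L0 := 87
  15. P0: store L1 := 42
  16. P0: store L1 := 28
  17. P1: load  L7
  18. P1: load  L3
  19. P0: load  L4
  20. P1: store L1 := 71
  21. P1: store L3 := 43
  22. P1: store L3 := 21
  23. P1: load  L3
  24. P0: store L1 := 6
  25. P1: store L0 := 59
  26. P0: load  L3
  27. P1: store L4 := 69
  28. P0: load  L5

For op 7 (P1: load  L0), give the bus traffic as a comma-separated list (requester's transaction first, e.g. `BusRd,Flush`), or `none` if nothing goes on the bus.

step 1: P0: load  L3  ⟶  EI  (L3)  txn=BusRd  M[L3]=10
step 2: P0: load  L3  ⟶  EI  (L3)  txn=∅  M[L3]=10
step 3: P0: load  L2  ⟶  EI  (L2)  txn=BusRd  M[L2]=0
step 4: P0: store L0 := 48  ⟶  MI  (L0)  txn=BusRdX  M[L0]=30
step 5: P1: load  L1  ⟶  IE  (L1)  txn=BusRd  M[L1]=70
step 6: P1: load  L1  ⟶  IE  (L1)  txn=∅  M[L1]=70
step 7: P1: load  L0  ⟶  SS  (L0)  txn=BusRd+Flush  M[L0]=48
step 8: P1: store L3 := 83  ⟶  IM  (L3)  txn=BusRdX  M[L3]=10
step 9: P1: load  L7  ⟶  IE  (L7)  txn=BusRd  M[L7]=0
step 10: P1: store L3 := 30  ⟶  IM  (L3)  txn=∅  M[L3]=10
step 11: P0: store L6 := 43  ⟶  MI  (L6)  txn=BusRdX  M[L6]=50
step 12: P1: load  L6  ⟶  SS  (L6)  txn=BusRd+Flush  M[L6]=43
step 13: P1: store L3 := 27  ⟶  IM  (L3)  txn=∅  M[L3]=10
step 14: P0: store L0 := 87  ⟶  MI  (L0)  txn=BusUpgr  M[L0]=48
step 15: P0: store L1 := 42  ⟶  MI  (L1)  txn=BusRdX  M[L1]=70
step 16: P0: store L1 := 28  ⟶  MI  (L1)  txn=∅  M[L1]=70
step 17: P1: load  L7  ⟶  IE  (L7)  txn=∅  M[L7]=0
step 18: P1: load  L3  ⟶  IM  (L3)  txn=∅  M[L3]=10
step 19: P0: load  L4  ⟶  EI  (L4)  txn=BusRd  M[L4]=0
step 20: P1: store L1 := 71  ⟶  IM  (L1)  txn=BusRdX+Flush  M[L1]=28
step 21: P1: store L3 := 43  ⟶  IM  (L3)  txn=∅  M[L3]=10
step 22: P1: store L3 := 21  ⟶  IM  (L3)  txn=∅  M[L3]=10
step 23: P1: load  L3  ⟶  IM  (L3)  txn=∅  M[L3]=10
step 24: P0: store L1 := 6  ⟶  MI  (L1)  txn=BusRdX+Flush  M[L1]=71
step 25: P1: store L0 := 59  ⟶  IM  (L0)  txn=BusRdX+Flush  M[L0]=87
step 26: P0: load  L3  ⟶  SS  (L3)  txn=BusRd+Flush  M[L3]=21
step 27: P1: store L4 := 69  ⟶  IM  (L4)  txn=BusRdX  M[L4]=0
step 28: P0: load  L5  ⟶  EI  (L5)  txn=BusRd  M[L5]=0

bus = BusRd,Flush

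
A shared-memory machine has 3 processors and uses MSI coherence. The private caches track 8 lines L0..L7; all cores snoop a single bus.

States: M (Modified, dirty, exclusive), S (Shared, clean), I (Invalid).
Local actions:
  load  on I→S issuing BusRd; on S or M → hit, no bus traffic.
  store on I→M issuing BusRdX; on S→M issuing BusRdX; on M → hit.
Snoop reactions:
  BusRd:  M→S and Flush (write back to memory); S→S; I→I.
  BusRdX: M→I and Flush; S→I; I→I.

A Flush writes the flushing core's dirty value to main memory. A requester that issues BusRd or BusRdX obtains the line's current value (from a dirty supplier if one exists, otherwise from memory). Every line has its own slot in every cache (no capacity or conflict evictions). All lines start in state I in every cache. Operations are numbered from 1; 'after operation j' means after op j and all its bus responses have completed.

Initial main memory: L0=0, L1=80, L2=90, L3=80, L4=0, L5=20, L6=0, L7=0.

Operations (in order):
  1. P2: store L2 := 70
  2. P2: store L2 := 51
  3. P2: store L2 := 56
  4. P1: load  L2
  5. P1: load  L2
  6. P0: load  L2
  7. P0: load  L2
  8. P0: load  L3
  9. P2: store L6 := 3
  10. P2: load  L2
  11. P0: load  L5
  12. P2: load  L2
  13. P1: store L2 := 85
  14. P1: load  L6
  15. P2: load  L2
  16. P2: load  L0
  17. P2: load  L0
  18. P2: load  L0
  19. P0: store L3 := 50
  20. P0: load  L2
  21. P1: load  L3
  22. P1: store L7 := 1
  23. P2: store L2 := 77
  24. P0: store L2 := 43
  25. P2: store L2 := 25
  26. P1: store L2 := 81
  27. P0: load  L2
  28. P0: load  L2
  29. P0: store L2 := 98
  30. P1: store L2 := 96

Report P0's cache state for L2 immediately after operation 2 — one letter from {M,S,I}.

state = I

step 1: P2: store L2 := 70  ⟶  IIM  (L2)  txn=BusRdX  M[L2]=90
step 2: P2: store L2 := 51  ⟶  IIM  (L2)  txn=∅  M[L2]=90
step 3: P2: store L2 := 56  ⟶  IIM  (L2)  txn=∅  M[L2]=90
step 4: P1: load  L2  ⟶  ISS  (L2)  txn=BusRd+Flush  M[L2]=56
step 5: P1: load  L2  ⟶  ISS  (L2)  txn=∅  M[L2]=56
step 6: P0: load  L2  ⟶  SSS  (L2)  txn=BusRd  M[L2]=56
step 7: P0: load  L2  ⟶  SSS  (L2)  txn=∅  M[L2]=56
step 8: P0: load  L3  ⟶  SII  (L3)  txn=BusRd  M[L3]=80
step 9: P2: store L6 := 3  ⟶  IIM  (L6)  txn=BusRdX  M[L6]=0
step 10: P2: load  L2  ⟶  SSS  (L2)  txn=∅  M[L2]=56
step 11: P0: load  L5  ⟶  SII  (L5)  txn=BusRd  M[L5]=20
step 12: P2: load  L2  ⟶  SSS  (L2)  txn=∅  M[L2]=56
step 13: P1: store L2 := 85  ⟶  IMI  (L2)  txn=BusRdX  M[L2]=56
step 14: P1: load  L6  ⟶  ISS  (L6)  txn=BusRd+Flush  M[L6]=3
step 15: P2: load  L2  ⟶  ISS  (L2)  txn=BusRd+Flush  M[L2]=85
step 16: P2: load  L0  ⟶  IIS  (L0)  txn=BusRd  M[L0]=0
step 17: P2: load  L0  ⟶  IIS  (L0)  txn=∅  M[L0]=0
step 18: P2: load  L0  ⟶  IIS  (L0)  txn=∅  M[L0]=0
step 19: P0: store L3 := 50  ⟶  MII  (L3)  txn=BusRdX  M[L3]=80
step 20: P0: load  L2  ⟶  SSS  (L2)  txn=BusRd  M[L2]=85
step 21: P1: load  L3  ⟶  SSI  (L3)  txn=BusRd+Flush  M[L3]=50
step 22: P1: store L7 := 1  ⟶  IMI  (L7)  txn=BusRdX  M[L7]=0
step 23: P2: store L2 := 77  ⟶  IIM  (L2)  txn=BusRdX  M[L2]=85
step 24: P0: store L2 := 43  ⟶  MII  (L2)  txn=BusRdX+Flush  M[L2]=77
step 25: P2: store L2 := 25  ⟶  IIM  (L2)  txn=BusRdX+Flush  M[L2]=43
step 26: P1: store L2 := 81  ⟶  IMI  (L2)  txn=BusRdX+Flush  M[L2]=25
step 27: P0: load  L2  ⟶  SSI  (L2)  txn=BusRd+Flush  M[L2]=81
step 28: P0: load  L2  ⟶  SSI  (L2)  txn=∅  M[L2]=81
step 29: P0: store L2 := 98  ⟶  MII  (L2)  txn=BusRdX  M[L2]=81
step 30: P1: store L2 := 96  ⟶  IMI  (L2)  txn=BusRdX+Flush  M[L2]=98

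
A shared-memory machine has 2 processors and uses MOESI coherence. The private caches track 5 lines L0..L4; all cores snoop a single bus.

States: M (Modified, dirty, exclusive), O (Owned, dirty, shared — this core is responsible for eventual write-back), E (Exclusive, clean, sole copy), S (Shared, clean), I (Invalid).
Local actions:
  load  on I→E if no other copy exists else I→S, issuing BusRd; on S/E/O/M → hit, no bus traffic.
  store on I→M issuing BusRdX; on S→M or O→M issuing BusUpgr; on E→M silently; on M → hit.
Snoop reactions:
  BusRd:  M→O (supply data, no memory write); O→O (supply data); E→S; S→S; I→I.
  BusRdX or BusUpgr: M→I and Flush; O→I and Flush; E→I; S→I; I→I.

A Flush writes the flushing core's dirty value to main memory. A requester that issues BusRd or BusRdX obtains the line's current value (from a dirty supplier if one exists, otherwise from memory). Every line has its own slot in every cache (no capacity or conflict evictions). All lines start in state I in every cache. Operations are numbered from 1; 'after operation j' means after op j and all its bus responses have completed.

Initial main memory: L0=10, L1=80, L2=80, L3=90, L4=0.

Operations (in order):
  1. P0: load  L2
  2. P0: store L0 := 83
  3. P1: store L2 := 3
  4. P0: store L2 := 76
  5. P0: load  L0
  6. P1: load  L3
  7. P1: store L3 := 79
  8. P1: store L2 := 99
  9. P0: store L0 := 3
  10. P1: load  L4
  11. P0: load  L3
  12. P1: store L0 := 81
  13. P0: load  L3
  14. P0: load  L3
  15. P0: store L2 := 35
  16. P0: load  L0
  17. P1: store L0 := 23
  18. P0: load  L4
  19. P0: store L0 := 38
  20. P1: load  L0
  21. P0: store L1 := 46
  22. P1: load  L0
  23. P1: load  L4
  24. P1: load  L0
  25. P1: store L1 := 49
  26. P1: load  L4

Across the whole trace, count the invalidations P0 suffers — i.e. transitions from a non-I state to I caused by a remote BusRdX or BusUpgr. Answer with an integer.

invalidations = 5

  op1 P0: load  L2 → E/I on L2; bus BusRd; mem=80
  op2 P0: store L0 := 83 → M/I on L0; bus BusRdX; mem=10
  op3 P1: store L2 := 3 → I/M on L2; bus BusRdX; mem=80
  op4 P0: store L2 := 76 → M/I on L2; bus BusRdX Flush; mem=3
  op5 P0: load  L0 → M/I on L0; bus (none); mem=10
  op6 P1: load  L3 → I/E on L3; bus BusRd; mem=90
  op7 P1: store L3 := 79 → I/M on L3; bus (none); mem=90
  op8 P1: store L2 := 99 → I/M on L2; bus BusRdX Flush; mem=76
  op9 P0: store L0 := 3 → M/I on L0; bus (none); mem=10
  op10 P1: load  L4 → I/E on L4; bus BusRd; mem=0
  op11 P0: load  L3 → S/O on L3; bus BusRd; mem=90
  op12 P1: store L0 := 81 → I/M on L0; bus BusRdX Flush; mem=3
  op13 P0: load  L3 → S/O on L3; bus (none); mem=90
  op14 P0: load  L3 → S/O on L3; bus (none); mem=90
  op15 P0: store L2 := 35 → M/I on L2; bus BusRdX Flush; mem=99
  op16 P0: load  L0 → S/O on L0; bus BusRd; mem=3
  op17 P1: store L0 := 23 → I/M on L0; bus BusUpgr; mem=3
  op18 P0: load  L4 → S/S on L4; bus BusRd; mem=0
  op19 P0: store L0 := 38 → M/I on L0; bus BusRdX Flush; mem=23
  op20 P1: load  L0 → O/S on L0; bus BusRd; mem=23
  op21 P0: store L1 := 46 → M/I on L1; bus BusRdX; mem=80
  op22 P1: load  L0 → O/S on L0; bus (none); mem=23
  op23 P1: load  L4 → S/S on L4; bus (none); mem=0
  op24 P1: load  L0 → O/S on L0; bus (none); mem=23
  op25 P1: store L1 := 49 → I/M on L1; bus BusRdX Flush; mem=46
  op26 P1: load  L4 → S/S on L4; bus (none); mem=0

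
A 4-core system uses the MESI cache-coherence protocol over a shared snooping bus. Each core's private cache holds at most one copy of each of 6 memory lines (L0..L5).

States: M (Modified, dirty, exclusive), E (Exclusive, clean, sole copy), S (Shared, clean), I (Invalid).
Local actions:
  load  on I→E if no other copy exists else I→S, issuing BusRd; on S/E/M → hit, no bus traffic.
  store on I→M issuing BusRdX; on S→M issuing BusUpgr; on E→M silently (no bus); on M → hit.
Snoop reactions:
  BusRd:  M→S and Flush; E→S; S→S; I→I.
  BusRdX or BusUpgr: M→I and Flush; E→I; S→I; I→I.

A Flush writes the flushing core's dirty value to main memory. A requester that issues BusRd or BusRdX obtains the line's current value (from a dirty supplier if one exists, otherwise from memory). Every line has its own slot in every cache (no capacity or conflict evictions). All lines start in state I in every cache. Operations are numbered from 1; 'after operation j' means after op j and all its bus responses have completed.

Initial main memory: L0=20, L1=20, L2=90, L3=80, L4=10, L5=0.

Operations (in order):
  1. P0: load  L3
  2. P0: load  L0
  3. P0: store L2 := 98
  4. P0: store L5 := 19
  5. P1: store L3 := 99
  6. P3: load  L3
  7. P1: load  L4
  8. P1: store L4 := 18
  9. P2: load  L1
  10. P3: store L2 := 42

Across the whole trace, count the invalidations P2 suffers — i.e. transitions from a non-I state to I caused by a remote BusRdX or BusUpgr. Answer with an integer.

  op1 P0: load  L3 → E/I/I/I on L3; bus BusRd; mem=80
  op2 P0: load  L0 → E/I/I/I on L0; bus BusRd; mem=20
  op3 P0: store L2 := 98 → M/I/I/I on L2; bus BusRdX; mem=90
  op4 P0: store L5 := 19 → M/I/I/I on L5; bus BusRdX; mem=0
  op5 P1: store L3 := 99 → I/M/I/I on L3; bus BusRdX; mem=80
  op6 P3: load  L3 → I/S/I/S on L3; bus BusRd Flush; mem=99
  op7 P1: load  L4 → I/E/I/I on L4; bus BusRd; mem=10
  op8 P1: store L4 := 18 → I/M/I/I on L4; bus (none); mem=10
  op9 P2: load  L1 → I/I/E/I on L1; bus BusRd; mem=20
  op10 P3: store L2 := 42 → I/I/I/M on L2; bus BusRdX Flush; mem=98

invalidations = 0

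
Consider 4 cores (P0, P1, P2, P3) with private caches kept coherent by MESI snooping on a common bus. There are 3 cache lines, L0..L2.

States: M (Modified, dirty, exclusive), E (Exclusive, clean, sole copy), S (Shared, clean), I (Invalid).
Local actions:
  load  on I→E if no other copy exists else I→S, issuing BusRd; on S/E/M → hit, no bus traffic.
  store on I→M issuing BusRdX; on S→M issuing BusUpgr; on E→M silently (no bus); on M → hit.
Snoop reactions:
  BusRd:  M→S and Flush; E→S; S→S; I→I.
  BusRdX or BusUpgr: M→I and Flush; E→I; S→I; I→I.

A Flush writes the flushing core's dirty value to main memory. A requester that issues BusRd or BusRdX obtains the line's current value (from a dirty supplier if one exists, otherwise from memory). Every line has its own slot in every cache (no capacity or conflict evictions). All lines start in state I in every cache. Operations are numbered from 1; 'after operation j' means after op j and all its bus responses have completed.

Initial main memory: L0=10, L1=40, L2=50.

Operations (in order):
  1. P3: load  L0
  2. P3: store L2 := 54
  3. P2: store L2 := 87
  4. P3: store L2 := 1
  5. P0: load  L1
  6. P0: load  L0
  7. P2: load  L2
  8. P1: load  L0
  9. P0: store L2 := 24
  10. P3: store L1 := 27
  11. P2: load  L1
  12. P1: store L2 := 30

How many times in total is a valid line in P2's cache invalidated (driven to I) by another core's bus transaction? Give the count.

invalidations = 2

step 1: P3: load  L0  ⟶  IIIE  (L0)  txn=BusRd  M[L0]=10
step 2: P3: store L2 := 54  ⟶  IIIM  (L2)  txn=BusRdX  M[L2]=50
step 3: P2: store L2 := 87  ⟶  IIMI  (L2)  txn=BusRdX+Flush  M[L2]=54
step 4: P3: store L2 := 1  ⟶  IIIM  (L2)  txn=BusRdX+Flush  M[L2]=87
step 5: P0: load  L1  ⟶  EIII  (L1)  txn=BusRd  M[L1]=40
step 6: P0: load  L0  ⟶  SIIS  (L0)  txn=BusRd  M[L0]=10
step 7: P2: load  L2  ⟶  IISS  (L2)  txn=BusRd+Flush  M[L2]=1
step 8: P1: load  L0  ⟶  SSIS  (L0)  txn=BusRd  M[L0]=10
step 9: P0: store L2 := 24  ⟶  MIII  (L2)  txn=BusRdX  M[L2]=1
step 10: P3: store L1 := 27  ⟶  IIIM  (L1)  txn=BusRdX  M[L1]=40
step 11: P2: load  L1  ⟶  IISS  (L1)  txn=BusRd+Flush  M[L1]=27
step 12: P1: store L2 := 30  ⟶  IMII  (L2)  txn=BusRdX+Flush  M[L2]=24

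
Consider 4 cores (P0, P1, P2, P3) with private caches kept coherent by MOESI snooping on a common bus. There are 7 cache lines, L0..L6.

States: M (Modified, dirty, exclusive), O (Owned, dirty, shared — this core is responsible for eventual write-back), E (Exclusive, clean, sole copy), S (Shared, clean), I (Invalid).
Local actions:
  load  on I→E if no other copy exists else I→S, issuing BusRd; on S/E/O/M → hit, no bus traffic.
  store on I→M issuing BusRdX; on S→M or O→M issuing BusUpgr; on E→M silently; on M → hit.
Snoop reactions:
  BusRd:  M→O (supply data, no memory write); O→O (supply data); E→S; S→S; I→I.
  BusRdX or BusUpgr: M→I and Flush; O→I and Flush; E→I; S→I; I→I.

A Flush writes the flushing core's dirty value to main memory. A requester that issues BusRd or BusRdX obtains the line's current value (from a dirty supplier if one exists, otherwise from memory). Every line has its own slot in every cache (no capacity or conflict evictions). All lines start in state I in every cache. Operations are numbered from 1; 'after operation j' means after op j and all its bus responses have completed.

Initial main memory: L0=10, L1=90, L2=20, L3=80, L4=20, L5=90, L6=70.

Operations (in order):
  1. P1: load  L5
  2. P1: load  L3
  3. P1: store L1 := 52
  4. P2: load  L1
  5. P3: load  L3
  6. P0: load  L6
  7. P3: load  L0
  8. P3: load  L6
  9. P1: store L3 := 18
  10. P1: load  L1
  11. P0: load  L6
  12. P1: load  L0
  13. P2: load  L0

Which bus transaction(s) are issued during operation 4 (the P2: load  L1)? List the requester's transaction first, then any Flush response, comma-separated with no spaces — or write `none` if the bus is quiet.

  op1 P1: load  L5 → I/E/I/I on L5; bus BusRd; mem=90
  op2 P1: load  L3 → I/E/I/I on L3; bus BusRd; mem=80
  op3 P1: store L1 := 52 → I/M/I/I on L1; bus BusRdX; mem=90
  op4 P2: load  L1 → I/O/S/I on L1; bus BusRd; mem=90
  op5 P3: load  L3 → I/S/I/S on L3; bus BusRd; mem=80
  op6 P0: load  L6 → E/I/I/I on L6; bus BusRd; mem=70
  op7 P3: load  L0 → I/I/I/E on L0; bus BusRd; mem=10
  op8 P3: load  L6 → S/I/I/S on L6; bus BusRd; mem=70
  op9 P1: store L3 := 18 → I/M/I/I on L3; bus BusUpgr; mem=80
  op10 P1: load  L1 → I/O/S/I on L1; bus (none); mem=90
  op11 P0: load  L6 → S/I/I/S on L6; bus (none); mem=70
  op12 P1: load  L0 → I/S/I/S on L0; bus BusRd; mem=10
  op13 P2: load  L0 → I/S/S/S on L0; bus BusRd; mem=10

bus = BusRd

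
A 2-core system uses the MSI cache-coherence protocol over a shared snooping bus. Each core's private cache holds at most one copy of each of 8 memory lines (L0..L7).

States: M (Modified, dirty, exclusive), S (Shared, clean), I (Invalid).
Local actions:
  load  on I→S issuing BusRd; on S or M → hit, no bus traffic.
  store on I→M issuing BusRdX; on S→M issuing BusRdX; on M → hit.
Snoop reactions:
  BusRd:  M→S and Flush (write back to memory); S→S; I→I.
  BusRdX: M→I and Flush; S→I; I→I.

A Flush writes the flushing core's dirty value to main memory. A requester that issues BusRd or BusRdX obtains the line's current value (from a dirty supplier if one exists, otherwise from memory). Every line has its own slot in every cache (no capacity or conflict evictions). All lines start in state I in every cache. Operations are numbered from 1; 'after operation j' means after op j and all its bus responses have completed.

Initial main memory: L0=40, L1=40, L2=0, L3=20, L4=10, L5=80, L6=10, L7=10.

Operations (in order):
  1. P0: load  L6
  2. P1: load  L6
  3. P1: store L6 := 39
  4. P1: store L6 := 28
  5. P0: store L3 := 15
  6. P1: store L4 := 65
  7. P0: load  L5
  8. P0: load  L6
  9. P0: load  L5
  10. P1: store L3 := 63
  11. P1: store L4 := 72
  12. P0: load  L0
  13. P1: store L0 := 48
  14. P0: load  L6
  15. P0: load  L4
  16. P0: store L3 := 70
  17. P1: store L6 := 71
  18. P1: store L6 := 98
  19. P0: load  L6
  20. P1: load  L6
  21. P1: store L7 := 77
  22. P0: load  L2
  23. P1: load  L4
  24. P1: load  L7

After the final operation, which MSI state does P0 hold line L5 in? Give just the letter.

1. P0: load  L6  bus=[BusRd]  L6: P0=S P1=I  mem[L6]=10
2. P1: load  L6  bus=[BusRd]  L6: P0=S P1=S  mem[L6]=10
3. P1: store L6 := 39  bus=[BusRdX]  L6: P0=I P1=M  mem[L6]=10
4. P1: store L6 := 28  bus=[-]  L6: P0=I P1=M  mem[L6]=10
5. P0: store L3 := 15  bus=[BusRdX]  L3: P0=M P1=I  mem[L3]=20
6. P1: store L4 := 65  bus=[BusRdX]  L4: P0=I P1=M  mem[L4]=10
7. P0: load  L5  bus=[BusRd]  L5: P0=S P1=I  mem[L5]=80
8. P0: load  L6  bus=[BusRd,Flush]  L6: P0=S P1=S  mem[L6]=28
9. P0: load  L5  bus=[-]  L5: P0=S P1=I  mem[L5]=80
10. P1: store L3 := 63  bus=[BusRdX,Flush]  L3: P0=I P1=M  mem[L3]=15
11. P1: store L4 := 72  bus=[-]  L4: P0=I P1=M  mem[L4]=10
12. P0: load  L0  bus=[BusRd]  L0: P0=S P1=I  mem[L0]=40
13. P1: store L0 := 48  bus=[BusRdX]  L0: P0=I P1=M  mem[L0]=40
14. P0: load  L6  bus=[-]  L6: P0=S P1=S  mem[L6]=28
15. P0: load  L4  bus=[BusRd,Flush]  L4: P0=S P1=S  mem[L4]=72
16. P0: store L3 := 70  bus=[BusRdX,Flush]  L3: P0=M P1=I  mem[L3]=63
17. P1: store L6 := 71  bus=[BusRdX]  L6: P0=I P1=M  mem[L6]=28
18. P1: store L6 := 98  bus=[-]  L6: P0=I P1=M  mem[L6]=28
19. P0: load  L6  bus=[BusRd,Flush]  L6: P0=S P1=S  mem[L6]=98
20. P1: load  L6  bus=[-]  L6: P0=S P1=S  mem[L6]=98
21. P1: store L7 := 77  bus=[BusRdX]  L7: P0=I P1=M  mem[L7]=10
22. P0: load  L2  bus=[BusRd]  L2: P0=S P1=I  mem[L2]=0
23. P1: load  L4  bus=[-]  L4: P0=S P1=S  mem[L4]=72
24. P1: load  L7  bus=[-]  L7: P0=I P1=M  mem[L7]=10

state = S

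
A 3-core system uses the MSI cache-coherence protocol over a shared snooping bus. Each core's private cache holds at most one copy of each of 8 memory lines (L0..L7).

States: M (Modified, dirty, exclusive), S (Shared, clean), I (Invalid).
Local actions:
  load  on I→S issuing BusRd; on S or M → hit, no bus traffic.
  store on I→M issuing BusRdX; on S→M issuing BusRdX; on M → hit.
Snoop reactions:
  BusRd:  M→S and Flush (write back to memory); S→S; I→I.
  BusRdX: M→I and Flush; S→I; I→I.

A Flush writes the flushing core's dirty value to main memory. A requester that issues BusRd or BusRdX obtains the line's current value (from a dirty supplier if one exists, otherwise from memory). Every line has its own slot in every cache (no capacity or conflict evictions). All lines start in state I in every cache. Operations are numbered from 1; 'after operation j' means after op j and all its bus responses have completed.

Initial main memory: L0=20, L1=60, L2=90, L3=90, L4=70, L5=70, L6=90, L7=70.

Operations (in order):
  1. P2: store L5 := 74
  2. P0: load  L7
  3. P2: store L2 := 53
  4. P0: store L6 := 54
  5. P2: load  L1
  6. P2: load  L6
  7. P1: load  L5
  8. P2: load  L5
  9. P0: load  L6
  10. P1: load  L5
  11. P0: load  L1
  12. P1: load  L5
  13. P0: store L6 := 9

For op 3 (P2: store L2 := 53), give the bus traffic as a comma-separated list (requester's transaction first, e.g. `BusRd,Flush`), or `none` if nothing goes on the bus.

bus = BusRdX

step 1: P2: store L5 := 74  ⟶  IIM  (L5)  txn=BusRdX  M[L5]=70
step 2: P0: load  L7  ⟶  SII  (L7)  txn=BusRd  M[L7]=70
step 3: P2: store L2 := 53  ⟶  IIM  (L2)  txn=BusRdX  M[L2]=90
step 4: P0: store L6 := 54  ⟶  MII  (L6)  txn=BusRdX  M[L6]=90
step 5: P2: load  L1  ⟶  IIS  (L1)  txn=BusRd  M[L1]=60
step 6: P2: load  L6  ⟶  SIS  (L6)  txn=BusRd+Flush  M[L6]=54
step 7: P1: load  L5  ⟶  ISS  (L5)  txn=BusRd+Flush  M[L5]=74
step 8: P2: load  L5  ⟶  ISS  (L5)  txn=∅  M[L5]=74
step 9: P0: load  L6  ⟶  SIS  (L6)  txn=∅  M[L6]=54
step 10: P1: load  L5  ⟶  ISS  (L5)  txn=∅  M[L5]=74
step 11: P0: load  L1  ⟶  SIS  (L1)  txn=BusRd  M[L1]=60
step 12: P1: load  L5  ⟶  ISS  (L5)  txn=∅  M[L5]=74
step 13: P0: store L6 := 9  ⟶  MII  (L6)  txn=BusRdX  M[L6]=54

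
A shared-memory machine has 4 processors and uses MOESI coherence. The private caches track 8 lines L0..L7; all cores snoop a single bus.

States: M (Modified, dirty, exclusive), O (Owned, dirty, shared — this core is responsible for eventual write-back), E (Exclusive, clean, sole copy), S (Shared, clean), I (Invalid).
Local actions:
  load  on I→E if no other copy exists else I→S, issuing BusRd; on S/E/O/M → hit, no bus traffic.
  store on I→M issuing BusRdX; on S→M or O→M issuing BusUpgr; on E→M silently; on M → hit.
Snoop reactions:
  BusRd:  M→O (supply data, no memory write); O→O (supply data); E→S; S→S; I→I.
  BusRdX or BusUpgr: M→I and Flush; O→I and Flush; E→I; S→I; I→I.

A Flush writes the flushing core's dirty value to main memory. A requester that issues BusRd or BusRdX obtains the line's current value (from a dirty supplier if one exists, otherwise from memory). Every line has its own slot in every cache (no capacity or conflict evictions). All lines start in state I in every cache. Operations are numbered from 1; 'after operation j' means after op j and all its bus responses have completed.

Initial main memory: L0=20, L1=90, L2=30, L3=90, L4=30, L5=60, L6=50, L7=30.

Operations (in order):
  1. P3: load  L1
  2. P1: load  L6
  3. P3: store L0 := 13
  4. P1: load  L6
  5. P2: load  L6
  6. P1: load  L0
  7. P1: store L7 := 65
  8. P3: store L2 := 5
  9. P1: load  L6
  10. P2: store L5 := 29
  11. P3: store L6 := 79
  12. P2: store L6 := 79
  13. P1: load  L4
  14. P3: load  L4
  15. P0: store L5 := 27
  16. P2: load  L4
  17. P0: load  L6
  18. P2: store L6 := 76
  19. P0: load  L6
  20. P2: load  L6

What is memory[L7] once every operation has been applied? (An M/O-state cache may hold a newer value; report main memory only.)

memory[L7] = 30

  op1 P3: load  L1 → I/I/I/E on L1; bus BusRd; mem=90
  op2 P1: load  L6 → I/E/I/I on L6; bus BusRd; mem=50
  op3 P3: store L0 := 13 → I/I/I/M on L0; bus BusRdX; mem=20
  op4 P1: load  L6 → I/E/I/I on L6; bus (none); mem=50
  op5 P2: load  L6 → I/S/S/I on L6; bus BusRd; mem=50
  op6 P1: load  L0 → I/S/I/O on L0; bus BusRd; mem=20
  op7 P1: store L7 := 65 → I/M/I/I on L7; bus BusRdX; mem=30
  op8 P3: store L2 := 5 → I/I/I/M on L2; bus BusRdX; mem=30
  op9 P1: load  L6 → I/S/S/I on L6; bus (none); mem=50
  op10 P2: store L5 := 29 → I/I/M/I on L5; bus BusRdX; mem=60
  op11 P3: store L6 := 79 → I/I/I/M on L6; bus BusRdX; mem=50
  op12 P2: store L6 := 79 → I/I/M/I on L6; bus BusRdX Flush; mem=79
  op13 P1: load  L4 → I/E/I/I on L4; bus BusRd; mem=30
  op14 P3: load  L4 → I/S/I/S on L4; bus BusRd; mem=30
  op15 P0: store L5 := 27 → M/I/I/I on L5; bus BusRdX Flush; mem=29
  op16 P2: load  L4 → I/S/S/S on L4; bus BusRd; mem=30
  op17 P0: load  L6 → S/I/O/I on L6; bus BusRd; mem=79
  op18 P2: store L6 := 76 → I/I/M/I on L6; bus BusUpgr; mem=79
  op19 P0: load  L6 → S/I/O/I on L6; bus BusRd; mem=79
  op20 P2: load  L6 → S/I/O/I on L6; bus (none); mem=79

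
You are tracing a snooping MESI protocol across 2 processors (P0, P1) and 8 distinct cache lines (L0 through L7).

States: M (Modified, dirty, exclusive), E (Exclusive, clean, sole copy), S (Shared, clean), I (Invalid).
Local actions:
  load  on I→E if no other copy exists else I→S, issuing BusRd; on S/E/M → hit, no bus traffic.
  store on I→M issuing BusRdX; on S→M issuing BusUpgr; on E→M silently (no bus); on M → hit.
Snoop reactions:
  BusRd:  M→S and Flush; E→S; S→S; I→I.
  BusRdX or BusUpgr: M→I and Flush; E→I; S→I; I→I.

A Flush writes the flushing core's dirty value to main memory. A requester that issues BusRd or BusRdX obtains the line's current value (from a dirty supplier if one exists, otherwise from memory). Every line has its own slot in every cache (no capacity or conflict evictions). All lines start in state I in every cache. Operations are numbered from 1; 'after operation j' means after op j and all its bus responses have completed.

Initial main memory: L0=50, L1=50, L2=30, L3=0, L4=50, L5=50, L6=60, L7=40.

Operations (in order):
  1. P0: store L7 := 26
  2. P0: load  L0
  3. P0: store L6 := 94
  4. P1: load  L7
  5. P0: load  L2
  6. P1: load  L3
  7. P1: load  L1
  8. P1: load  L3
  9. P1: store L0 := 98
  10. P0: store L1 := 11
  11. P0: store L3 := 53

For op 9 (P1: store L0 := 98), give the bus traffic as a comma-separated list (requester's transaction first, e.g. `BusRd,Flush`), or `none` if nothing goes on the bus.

bus = BusRdX

[1] P0: store L7 := 26 | P0:M(26), P1:I | bus: BusRdX
[2] P0: load  L0 | P0:E(50), P1:I | bus: BusRd
[3] P0: store L6 := 94 | P0:M(94), P1:I | bus: BusRdX
[4] P1: load  L7 | P0:S(26), P1:S(26) | bus: BusRd,Flush
[5] P0: load  L2 | P0:E(30), P1:I | bus: BusRd
[6] P1: load  L3 | P0:I, P1:E(0) | bus: BusRd
[7] P1: load  L1 | P0:I, P1:E(50) | bus: BusRd
[8] P1: load  L3 | P0:I, P1:E(0) | bus: none
[9] P1: store L0 := 98 | P0:I, P1:M(98) | bus: BusRdX
[10] P0: store L1 := 11 | P0:M(11), P1:I | bus: BusRdX
[11] P0: store L3 := 53 | P0:M(53), P1:I | bus: BusRdX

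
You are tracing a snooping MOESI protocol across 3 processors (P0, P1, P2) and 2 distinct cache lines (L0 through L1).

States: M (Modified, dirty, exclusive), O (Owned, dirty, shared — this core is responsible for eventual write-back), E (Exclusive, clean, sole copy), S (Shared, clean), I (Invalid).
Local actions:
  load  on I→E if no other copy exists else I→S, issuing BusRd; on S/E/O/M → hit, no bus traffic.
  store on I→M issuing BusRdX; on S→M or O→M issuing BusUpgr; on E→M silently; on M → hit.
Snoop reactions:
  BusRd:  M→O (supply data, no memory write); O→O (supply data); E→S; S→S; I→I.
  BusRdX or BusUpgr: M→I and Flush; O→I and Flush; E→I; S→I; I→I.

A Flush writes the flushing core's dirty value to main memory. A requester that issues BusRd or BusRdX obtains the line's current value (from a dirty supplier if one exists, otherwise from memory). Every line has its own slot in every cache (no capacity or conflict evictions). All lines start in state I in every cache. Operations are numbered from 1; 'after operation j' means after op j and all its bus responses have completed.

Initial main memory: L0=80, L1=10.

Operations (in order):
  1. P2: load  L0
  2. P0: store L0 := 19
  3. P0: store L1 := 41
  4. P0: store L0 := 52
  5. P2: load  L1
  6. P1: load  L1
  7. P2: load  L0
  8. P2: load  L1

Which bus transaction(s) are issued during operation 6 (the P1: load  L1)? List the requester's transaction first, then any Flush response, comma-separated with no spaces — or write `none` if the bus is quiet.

  op1 P2: load  L0 → I/I/E on L0; bus BusRd; mem=80
  op2 P0: store L0 := 19 → M/I/I on L0; bus BusRdX; mem=80
  op3 P0: store L1 := 41 → M/I/I on L1; bus BusRdX; mem=10
  op4 P0: store L0 := 52 → M/I/I on L0; bus (none); mem=80
  op5 P2: load  L1 → O/I/S on L1; bus BusRd; mem=10
  op6 P1: load  L1 → O/S/S on L1; bus BusRd; mem=10
  op7 P2: load  L0 → O/I/S on L0; bus BusRd; mem=80
  op8 P2: load  L1 → O/S/S on L1; bus (none); mem=10

bus = BusRd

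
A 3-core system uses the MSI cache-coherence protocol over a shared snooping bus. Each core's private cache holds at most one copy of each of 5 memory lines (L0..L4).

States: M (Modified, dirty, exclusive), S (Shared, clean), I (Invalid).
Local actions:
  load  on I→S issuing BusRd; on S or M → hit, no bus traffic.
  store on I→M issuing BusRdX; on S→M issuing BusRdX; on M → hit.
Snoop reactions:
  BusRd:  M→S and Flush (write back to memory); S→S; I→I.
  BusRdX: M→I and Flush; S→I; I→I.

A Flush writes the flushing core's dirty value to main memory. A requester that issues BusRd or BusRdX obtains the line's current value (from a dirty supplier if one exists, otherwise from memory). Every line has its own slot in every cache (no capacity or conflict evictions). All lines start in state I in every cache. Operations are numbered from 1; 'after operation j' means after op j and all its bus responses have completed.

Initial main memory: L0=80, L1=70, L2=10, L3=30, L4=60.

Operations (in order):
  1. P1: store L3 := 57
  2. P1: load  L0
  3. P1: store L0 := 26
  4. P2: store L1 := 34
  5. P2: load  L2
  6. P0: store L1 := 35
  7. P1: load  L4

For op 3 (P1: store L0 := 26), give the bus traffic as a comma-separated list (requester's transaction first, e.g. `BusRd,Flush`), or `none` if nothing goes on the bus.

  op1 P1: store L3 := 57 → I/M/I on L3; bus BusRdX; mem=30
  op2 P1: load  L0 → I/S/I on L0; bus BusRd; mem=80
  op3 P1: store L0 := 26 → I/M/I on L0; bus BusRdX; mem=80
  op4 P2: store L1 := 34 → I/I/M on L1; bus BusRdX; mem=70
  op5 P2: load  L2 → I/I/S on L2; bus BusRd; mem=10
  op6 P0: store L1 := 35 → M/I/I on L1; bus BusRdX Flush; mem=34
  op7 P1: load  L4 → I/S/I on L4; bus BusRd; mem=60

bus = BusRdX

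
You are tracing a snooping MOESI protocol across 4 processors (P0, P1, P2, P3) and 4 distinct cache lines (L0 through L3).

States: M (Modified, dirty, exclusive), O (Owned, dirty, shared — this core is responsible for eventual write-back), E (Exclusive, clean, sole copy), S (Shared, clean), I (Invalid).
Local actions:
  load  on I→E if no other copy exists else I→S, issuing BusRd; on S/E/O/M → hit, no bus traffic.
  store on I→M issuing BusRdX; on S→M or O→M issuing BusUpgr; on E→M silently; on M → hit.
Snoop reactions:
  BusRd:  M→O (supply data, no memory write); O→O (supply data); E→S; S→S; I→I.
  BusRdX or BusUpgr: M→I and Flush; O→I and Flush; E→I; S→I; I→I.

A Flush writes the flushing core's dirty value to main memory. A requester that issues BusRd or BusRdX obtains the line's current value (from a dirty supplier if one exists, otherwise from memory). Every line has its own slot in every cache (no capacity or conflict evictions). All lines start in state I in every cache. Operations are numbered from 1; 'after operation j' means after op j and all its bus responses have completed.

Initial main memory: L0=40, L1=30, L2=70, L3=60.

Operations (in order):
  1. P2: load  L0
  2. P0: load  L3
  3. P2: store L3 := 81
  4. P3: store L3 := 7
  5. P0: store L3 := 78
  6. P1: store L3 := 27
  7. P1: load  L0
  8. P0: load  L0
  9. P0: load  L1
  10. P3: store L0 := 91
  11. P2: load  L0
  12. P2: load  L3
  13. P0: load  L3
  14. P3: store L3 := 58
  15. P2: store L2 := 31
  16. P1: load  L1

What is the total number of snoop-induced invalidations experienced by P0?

invalidations = 4

[1] P2: load  L0 | P0:I, P1:I, P2:E(40), P3:I | bus: BusRd
[2] P0: load  L3 | P0:E(60), P1:I, P2:I, P3:I | bus: BusRd
[3] P2: store L3 := 81 | P0:I, P1:I, P2:M(81), P3:I | bus: BusRdX
[4] P3: store L3 := 7 | P0:I, P1:I, P2:I, P3:M(7) | bus: BusRdX,Flush
[5] P0: store L3 := 78 | P0:M(78), P1:I, P2:I, P3:I | bus: BusRdX,Flush
[6] P1: store L3 := 27 | P0:I, P1:M(27), P2:I, P3:I | bus: BusRdX,Flush
[7] P1: load  L0 | P0:I, P1:S(40), P2:S(40), P3:I | bus: BusRd
[8] P0: load  L0 | P0:S(40), P1:S(40), P2:S(40), P3:I | bus: BusRd
[9] P0: load  L1 | P0:E(30), P1:I, P2:I, P3:I | bus: BusRd
[10] P3: store L0 := 91 | P0:I, P1:I, P2:I, P3:M(91) | bus: BusRdX
[11] P2: load  L0 | P0:I, P1:I, P2:S(91), P3:O(91) | bus: BusRd
[12] P2: load  L3 | P0:I, P1:O(27), P2:S(27), P3:I | bus: BusRd
[13] P0: load  L3 | P0:S(27), P1:O(27), P2:S(27), P3:I | bus: BusRd
[14] P3: store L3 := 58 | P0:I, P1:I, P2:I, P3:M(58) | bus: BusRdX,Flush
[15] P2: store L2 := 31 | P0:I, P1:I, P2:M(31), P3:I | bus: BusRdX
[16] P1: load  L1 | P0:S(30), P1:S(30), P2:I, P3:I | bus: BusRd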